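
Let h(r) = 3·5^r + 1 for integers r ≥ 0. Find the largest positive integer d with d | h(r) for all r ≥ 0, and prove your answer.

Computing the first values: h(0) = 4 and h(1) = 16; gcd(4, 16) = 4, so d ≤ 4.
We prove 4 | 3·5^r + 1 for all r ≥ 0 by induction on r.
When r = 0: h(0) = 4 = 4·(1), so 4 | h(0).
Suppose the result is true for r = j, i.e. 4 | h(j). Then
h(j+1) = 3·5^(j+1) + 1 = 5·(3·5^j + 1) - 4 = 5·h(j) - 4. The first term is divisible by 4 by the inductive hypothesis, and -4 is divisible by 4. Hence 4 | h(j+1).
Hence, by induction on r, the claim holds for every r ≥ 0.
Therefore the largest such d is 4.

d = 4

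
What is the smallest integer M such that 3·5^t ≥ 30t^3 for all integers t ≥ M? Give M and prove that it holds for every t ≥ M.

M = 5

At t = 4: 1875 < 1920, so the inequality fails and M ≥ 5. We prove 3·5^t ≥ 30t^3 for all t ≥ 5.
Base case (t = 5): 3·5^t = 9375 and 30t^3 = 3750, so 9375 ≥ 3750.
Inductive step: assume the claim holds for t = p, so 3·5^p ≥ 30p^3.
Then 3·5^(p + 1) = 5·(3·5^p) ≥ 5·(30p^3).
Also, for p ≥ 5 we have 5·(30p^3) ≥ 30(p+1)^3, since 5 ≥ (1 + 1/p)^3 for all p ≥ 5.
Combining, 3·5^(p + 1) ≥ 30(p+1)^3.
Hence, by induction on t, the claim holds for every t ≥ 5.
Hence the smallest such M is 5.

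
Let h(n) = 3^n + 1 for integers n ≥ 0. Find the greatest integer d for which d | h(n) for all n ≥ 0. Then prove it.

Computing the first values: h(0) = 2 and h(1) = 4; gcd(2, 4) = 2, so d ≤ 2.
We prove 2 | 3^n + 1 for all n ≥ 0 by induction on n.
Base step (n = 0): h(0) = 2 = 2·(1), so 2 | h(0).
Inductive step: assume the claim holds for n = j, i.e. 2 | h(j). Then
h(j+1) = 3^(j+1) + 1 = 3·(3^j + 1) - 2 = 3·h(j) - 2. The first term is divisible by 2 by the inductive hypothesis, and -2 is divisible by 2. Hence 2 | h(j+1).
By induction, the statement is established for all n ≥ 0.
Therefore the largest such d is 2.

d = 2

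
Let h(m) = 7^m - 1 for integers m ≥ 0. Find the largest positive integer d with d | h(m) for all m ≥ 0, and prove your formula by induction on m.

d = 6

Computing the first values: h(0) = 0 and h(1) = 6; gcd(0, 6) = 6, so d ≤ 6.
We prove 6 | 7^m - 1 for all m ≥ 0 by induction on m.
When m = 0: h(0) = 0 = 6·(0), so 6 | h(0).
Inductive step: assume the claim holds for m = p, i.e. 6 | h(p). Then
h(p+1) = 7^(p+1) - 1 = 7·(7^p - 1) + 6 = 7·h(p) + 6. The first term is divisible by 6 by the inductive hypothesis, and 6 is divisible by 6. Hence 6 | h(p+1).
By induction, the statement is established for all m ≥ 0.
Therefore the largest such d is 6.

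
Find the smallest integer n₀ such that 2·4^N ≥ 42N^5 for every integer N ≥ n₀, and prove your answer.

At N = 10: 2097152 < 4200000, so the inequality fails and n₀ ≥ 11. We prove 2·4^N ≥ 42N^5 for all N ≥ 11.
Base step (N = 11): 2·4^N = 8388608 and 42N^5 = 6764142, so 8388608 ≥ 6764142.
For the inductive step, assume it holds for an arbitrary j ≥ 11, so 2·4^j ≥ 42j^5.
Then 2·4^(j + 1) = 4·(2·4^j) ≥ 4·(42j^5).
Also, for j ≥ 11 we have 4·(42j^5) ≥ 42(j+1)^5, since 4 ≥ (1 + 1/j)^5 for all j ≥ 11.
Combining, 2·4^(j + 1) ≥ 42(j+1)^5.
By induction, the statement is established for all N ≥ 11.
Hence the smallest such n₀ is 11.

n₀ = 11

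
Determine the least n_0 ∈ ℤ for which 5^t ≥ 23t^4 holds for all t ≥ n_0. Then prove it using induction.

At t = 6: 15625 < 29808, so the inequality fails and n_0 ≥ 7. We prove 5^t ≥ 23t^4 for all t ≥ 7.
Base step (t = 7): 5^t = 78125 and 23t^4 = 55223, so 78125 ≥ 55223.
For the inductive step, assume it holds for an arbitrary i ≥ 7, so 5^i ≥ 23i^4.
Then 5^(i + 1) = 5·(5^i) ≥ 5·(23i^4).
Also, for i ≥ 7 we have 5·(23i^4) ≥ 23(i+1)^4, since 5 ≥ (1 + 1/i)^4 for all i ≥ 7.
Combining, 5^(i + 1) ≥ 23(i+1)^4.
By induction, the statement is established for all t ≥ 7.
Hence the smallest such n_0 is 7.

n_0 = 7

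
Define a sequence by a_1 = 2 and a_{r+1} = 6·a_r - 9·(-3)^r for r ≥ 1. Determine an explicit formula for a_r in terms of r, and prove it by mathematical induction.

a_r = (-3)^r + 5·6^(r - 1)

Computing the first terms: a_1 = 2, a_2 = 39, a_3 = 153. This suggests a_r = (-3)^r + 5·6^(r - 1).
Base step (r = 1): the formula gives 2 = 2 = a_1.
For the inductive step, assume it holds for an arbitrary p ≥ 1, so a_p = (-3)^p + 5·6^(p - 1).
Then a_{p+1} = 6·a_p - 9·(-3)^p = 6·((-3)^p + 5·6^(p - 1)) - 9·(-3)^p = (-3)^(p + 1) + 5·6^p = (-3)^(p+1) + 5·6^((p+1) - 1),
which is the claimed formula at r = p+1.
This completes the induction.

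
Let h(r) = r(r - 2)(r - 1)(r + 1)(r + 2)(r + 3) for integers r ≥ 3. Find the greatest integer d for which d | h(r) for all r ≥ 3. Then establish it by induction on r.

d = 720

Computing the first values: h(3) = 720 and h(4) = 5040; gcd(720, 5040) = 720, so d ≤ 720.
We prove 720 | r(r - 2)(r - 1)(r + 1)(r + 2)(r + 3) for all r ≥ 3 by induction on r.
Base step (r = 3): h(3) = 720 = 720·(1), so 720 | h(3).
Inductive step: suppose the statement holds for some p ≥ 3, i.e. 720 | h(p). Then
h(p+1) − h(p) = (p-1)·p·(p+1)·(p+2)·(p+3)·(p+4) − (p-2)·(p-1)·p·(p+1)·(p+2)·(p+3) = (p-1)·p·(p+1)·(p+2)·(p+3)·[(p+4) − (p-2)] = 6·(p-1)·p·(p+1)·(p+2)·(p+3). The product of 5 consecutive integers is divisible by (5)! = 120, so h(p+1) − h(p) is divisible by 6·120 = 720. By the inductive hypothesis 720 | h(p), hence 720 | h(p+1).
By induction, the statement is established for all r ≥ 3.
Therefore the largest such d is 720.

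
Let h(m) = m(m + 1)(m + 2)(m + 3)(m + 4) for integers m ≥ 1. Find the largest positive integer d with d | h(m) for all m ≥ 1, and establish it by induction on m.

d = 120

Computing the first values: h(1) = 120 and h(2) = 720; gcd(120, 720) = 120, so d ≤ 120.
We prove 120 | m(m + 1)(m + 2)(m + 3)(m + 4) for all m ≥ 1 by induction on m.
For the base case m = 1: h(1) = 120 = 120·(1), so 120 | h(1).
Inductive step: suppose the statement holds for some j ≥ 1, i.e. 120 | h(j). Then
h(j+1) − h(j) = (j+1)·(j+2)·(j+3)·(j+4)·(j+5) − j·(j+1)·(j+2)·(j+3)·(j+4) = (j+1)·(j+2)·(j+3)·(j+4)·[(j+5) − j] = 5·(j+1)·(j+2)·(j+3)·(j+4). The product of 4 consecutive integers is divisible by (4)! = 24, so h(j+1) − h(j) is divisible by 5·24 = 120. By the inductive hypothesis 120 | h(j), hence 120 | h(j+1).
By the principle of mathematical induction, the result holds for all m ≥ 1.
Therefore the largest such d is 120.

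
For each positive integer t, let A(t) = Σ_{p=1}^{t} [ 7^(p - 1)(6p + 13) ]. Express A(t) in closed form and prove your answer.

A(t) = 7^t(t + 2) - 2

We claim A(t) = 7^t(t + 2) - 2 for all t ≥ 1.
For the base case t = 1: A(1) = 19, and the closed form gives 19. They agree.
Inductive step: suppose the statement holds for some p ≥ 1, so A(p) = 7^p(p + 2) - 2.
Then A(p+1) = A(p) + (7^p(6p + 19)) = (7^p(p + 2) - 2) + (7^p(6p + 19)).
Simplifying, A(p+1) = 7·7^p·p + 21·7^p - 2 = 7^(p+1)((p+1) + 2) - 2,
which is the closed form with t = p+1.
Hence, by induction on t, the claim holds for every t ≥ 1.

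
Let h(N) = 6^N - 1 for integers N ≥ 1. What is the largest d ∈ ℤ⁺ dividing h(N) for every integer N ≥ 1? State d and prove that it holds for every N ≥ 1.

Computing the first values: h(1) = 5 and h(2) = 35; gcd(5, 35) = 5, so d ≤ 5.
We prove 5 | 6^N - 1 for all N ≥ 1 by induction on N.
For the base case N = 1: h(1) = 5 = 5·(1), so 5 | h(1).
Inductive step: suppose the statement holds for some m ≥ 1, i.e. 5 | h(m). Then
6^{m+1} − 1^{m+1} = 6·6^m − 1·1^m = 6·(6^m − 1^m) + (5)·1^m. The first term is divisible by 5 by the inductive hypothesis, and the second term (5)·1^m is divisible by 5 since 5 | 5. Hence 5 | h(m+1).
By induction, the statement is established for all N ≥ 1.
Therefore the largest such d is 5.

d = 5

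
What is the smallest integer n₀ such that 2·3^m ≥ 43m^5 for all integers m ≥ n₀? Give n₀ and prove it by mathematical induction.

At m = 15: 28697814 < 32653125, so the inequality fails and n₀ ≥ 16. We prove 2·3^m ≥ 43m^5 for all m ≥ 16.
Base step (m = 16): 2·3^m = 86093442 and 43m^5 = 45088768, so 86093442 ≥ 45088768.
Inductive step: assume the claim holds for m = r, so 2·3^r ≥ 43r^5.
Then 2·3^(r + 1) = 3·(2·3^r) ≥ 3·(43r^5).
Also, for r ≥ 16 we have 3·(43r^5) ≥ 43(r+1)^5, since 3 ≥ (1 + 1/r)^5 for all r ≥ 16.
Combining, 2·3^(r + 1) ≥ 43(r+1)^5.
By induction, the statement is established for all m ≥ 16.
Hence the smallest such n₀ is 16.

n₀ = 16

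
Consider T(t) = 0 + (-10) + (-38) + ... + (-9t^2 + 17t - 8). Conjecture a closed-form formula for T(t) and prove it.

T(t) = -t(t - 1)(3t - 1)

We claim T(t) = -t(t - 1)(3t - 1) for all t ≥ 1.
Base step (t = 1): T(1) = 0, and the closed form gives 0. They agree.
Suppose the result is true for t = p, so T(p) = p(-3p^2 + 4p - 1).
Then T(p+1) = T(p) + (p(-9p - 1)) = (p(-3p^2 + 4p - 1)) + (p(-9p - 1)).
Simplifying, T(p+1) = -p(p + 1)(3p + 2) = -(p+1)((p+1) - 1)(3(p+1) - 1),
which is the closed form with t = p+1.
This completes the induction.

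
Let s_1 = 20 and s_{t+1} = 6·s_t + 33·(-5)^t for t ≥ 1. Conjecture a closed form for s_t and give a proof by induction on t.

s_t = -3(-5)^t + 5·6^(t - 1)

Computing the first terms: s_1 = 20, s_2 = -45, s_3 = 555. This suggests s_t = -3(-5)^t + 5·6^(t - 1).
When t = 1: the formula gives 20 = 20 = s_1.
Inductive step: suppose the statement holds for some p ≥ 1, so s_p = -3(-5)^p + 5·6^(p - 1).
Then s_{p+1} = 6·s_p + 33·(-5)^p = 6·(-3(-5)^p + 5·6^(p - 1)) + 33·(-5)^p = -3(-5)^(p + 1) + 5·6^p = -3(-5)^(p+1) + 5·6^((p+1) - 1),
which is the claimed formula at t = p+1.
This completes the induction.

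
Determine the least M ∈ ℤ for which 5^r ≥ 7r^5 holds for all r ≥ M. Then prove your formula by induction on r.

At r = 7: 78125 < 117649, so the inequality fails and M ≥ 8. We prove 5^r ≥ 7r^5 for all r ≥ 8.
Base case (r = 8): 5^r = 390625 and 7r^5 = 229376, so 390625 ≥ 229376.
Inductive step: suppose the statement holds for some p ≥ 8, so 5^p ≥ 7p^5.
Then 5^(p + 1) = 5·(5^p) ≥ 5·(7p^5).
Also, for p ≥ 8 we have 5·(7p^5) ≥ 7(p+1)^5, since 5 ≥ (1 + 1/p)^5 for all p ≥ 8.
Combining, 5^(p + 1) ≥ 7(p+1)^5.
Hence, by induction on r, the claim holds for every r ≥ 8.
Hence the smallest such M is 8.

M = 8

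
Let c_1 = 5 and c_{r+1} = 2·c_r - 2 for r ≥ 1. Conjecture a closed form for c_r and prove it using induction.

Computing the first terms: c_1 = 5, c_2 = 8, c_3 = 14. This suggests c_r = 3·2^(r - 1) + 2.
Base step (r = 1): the formula gives 5 = 5 = c_1.
For the inductive step, assume it holds for an arbitrary i ≥ 1, so c_i = 3·2^(i - 1) + 2.
Then c_{i+1} = 2·c_i - 2 = 2·(3·2^(i - 1) + 2) - 2 = 3·2^i + 2 = 3·2^((i+1) - 1) + 2,
which is the claimed formula at r = i+1.
Hence, by induction on r, the claim holds for every r ≥ 1.

c_r = 3·2^(r - 1) + 2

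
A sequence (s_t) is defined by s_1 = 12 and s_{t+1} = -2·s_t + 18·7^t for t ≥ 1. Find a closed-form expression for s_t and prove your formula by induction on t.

Computing the first terms: s_1 = 12, s_2 = 102, s_3 = 678. This suggests s_t = (-2)^t + 2·7^t.
Base case (t = 1): the formula gives 12 = 12 = s_1.
For the inductive step, assume it holds for an arbitrary k ≥ 1, so s_k = (-2)^k + 2·7^k.
Then s_{k+1} = -2·s_k + 18·7^k = -2·((-2)^k + 2·7^k) + 18·7^k = (-2)^(k + 1) + 2·7^(k + 1),
which is the claimed formula at t = k+1.
By induction, the statement is established for all t ≥ 1.

s_t = (-2)^t + 2·7^t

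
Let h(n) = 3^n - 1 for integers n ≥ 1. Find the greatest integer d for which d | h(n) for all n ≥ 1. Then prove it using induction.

Computing the first values: h(1) = 2 and h(2) = 8; gcd(2, 8) = 2, so d ≤ 2.
We prove 2 | 3^n - 1 for all n ≥ 1 by induction on n.
When n = 1: h(1) = 2 = 2·(1), so 2 | h(1).
Inductive step: assume the claim holds for n = j, i.e. 2 | h(j). Then
3^{j+1} − 1^{j+1} = 3·3^j − 1·1^j = 3·(3^j − 1^j) + (2)·1^j. The first term is divisible by 2 by the inductive hypothesis, and the second term (2)·1^j is divisible by 2 since 2 | 2. Hence 2 | h(j+1).
Hence, by induction on n, the claim holds for every n ≥ 1.
Therefore the largest such d is 2.

d = 2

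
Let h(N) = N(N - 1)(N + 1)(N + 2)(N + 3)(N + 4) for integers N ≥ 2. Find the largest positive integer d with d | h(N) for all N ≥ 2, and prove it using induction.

d = 720

Computing the first values: h(2) = 720 and h(3) = 5040; gcd(720, 5040) = 720, so d ≤ 720.
We prove 720 | N(N - 1)(N + 1)(N + 2)(N + 3)(N + 4) for all N ≥ 2 by induction on N.
When N = 2: h(2) = 720 = 720·(1), so 720 | h(2).
Suppose the result is true for N = m, i.e. 720 | h(m). Then
h(m+1) − h(m) = m·(m+1)·(m+2)·(m+3)·(m+4)·(m+5) − (m-1)·m·(m+1)·(m+2)·(m+3)·(m+4) = m·(m+1)·(m+2)·(m+3)·(m+4)·[(m+5) − (m-1)] = 6·m·(m+1)·(m+2)·(m+3)·(m+4). The product of 5 consecutive integers is divisible by (5)! = 120, so h(m+1) − h(m) is divisible by 6·120 = 720. By the inductive hypothesis 720 | h(m), hence 720 | h(m+1).
By the principle of mathematical induction, the result holds for all N ≥ 2.
Therefore the largest such d is 720.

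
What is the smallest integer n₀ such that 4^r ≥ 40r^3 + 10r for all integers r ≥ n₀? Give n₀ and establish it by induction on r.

At r = 6: 4096 < 8700, so the inequality fails and n₀ ≥ 7. We prove 4^r ≥ 40r^3 + 10r for all r ≥ 7.
When r = 7: 4^r = 16384 and 40r^3 + 10r = 13790, so 16384 ≥ 13790.
Inductive step: assume the claim holds for r = i, so 4^i ≥ 40i^3 + 10i.
Then 4^(i + 1) = 4·(4^i) ≥ 4·(40i^3 + 10i).
Also, for i ≥ 7 we have 4·(40i^3 + 10i) ≥ 40(i+1)^3 + 10(i+1), since 4·(40i^3 + 10i) − (40(i+1)^3 + 10(i+1)) = 120i^3 - 120i^2 - 90i - 50, which is nonnegative for all i ≥ 7.
Combining, 4^(i + 1) ≥ 40(i+1)^3 + 10(i+1).
Hence, by induction on r, the claim holds for every r ≥ 7.
Hence the smallest such n₀ is 7.

n₀ = 7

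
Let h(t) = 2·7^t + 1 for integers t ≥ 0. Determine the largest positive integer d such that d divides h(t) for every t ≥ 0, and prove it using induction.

d = 3

Computing the first values: h(0) = 3 and h(1) = 15; gcd(3, 15) = 3, so d ≤ 3.
We prove 3 | 2·7^t + 1 for all t ≥ 0 by induction on t.
When t = 0: h(0) = 3 = 3·(1), so 3 | h(0).
For the inductive step, assume it holds for an arbitrary k ≥ 0, i.e. 3 | h(k). Then
h(k+1) = 2·7^(k+1) + 1 = 7·(2·7^k + 1) - 6 = 7·h(k) - 6. The first term is divisible by 3 by the inductive hypothesis, and -6 is divisible by 3. Hence 3 | h(k+1).
By induction, the statement is established for all t ≥ 0.
Therefore the largest such d is 3.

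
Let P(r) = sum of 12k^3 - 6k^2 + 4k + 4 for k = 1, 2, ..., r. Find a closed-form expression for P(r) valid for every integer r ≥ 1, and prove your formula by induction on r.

P(r) = r(3r^3 + 4r^2 + 2r + 5)

We claim P(r) = r(3r^3 + 4r^2 + 2r + 5) for all r ≥ 1.
Base step (r = 1): P(1) = 14, and the closed form gives 14. They agree.
For the inductive step, assume it holds for an arbitrary k ≥ 1, so P(k) = k(3k^3 + 4k^2 + 2k + 5).
Then P(k+1) = P(k) + (12k^3 + 30k^2 + 28k + 14) = (k(3k^3 + 4k^2 + 2k + 5)) + (12k^3 + 30k^2 + 28k + 14).
Simplifying, P(k+1) = (k + 1)(3k^3 + 13k^2 + 19k + 14) = (k+1)(3(k+1)^3 + 4(k+1)^2 + 2(k+1) + 5),
which is the closed form with r = k+1.
By induction, the statement is established for all r ≥ 1.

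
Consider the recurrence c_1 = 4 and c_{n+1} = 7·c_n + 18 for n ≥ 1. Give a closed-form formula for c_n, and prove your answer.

c_n = 7^n - 3

Computing the first terms: c_1 = 4, c_2 = 46, c_3 = 340. This suggests c_n = 7^n - 3.
Base case (n = 1): the formula gives 4 = 4 = c_1.
For the inductive step, assume it holds for an arbitrary m ≥ 1, so c_m = 7^m - 3.
Then c_{m+1} = 7·c_m + 18 = 7·(7^m - 3) + 18 = 7^(m + 1) - 3,
which is the claimed formula at n = m+1.
By induction, the statement is established for all n ≥ 1.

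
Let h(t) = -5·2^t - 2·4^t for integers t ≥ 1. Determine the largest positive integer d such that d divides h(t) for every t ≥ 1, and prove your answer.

d = 2

Computing the first values: h(1) = -18 and h(2) = -52; gcd(-18, -52) = 2, so d ≤ 2.
We prove 2 | -5·2^t - 2·4^t for all t ≥ 1 by induction on t.
When t = 1: h(1) = -18 = 2·(-9), so 2 | h(1).
Inductive step: suppose the statement holds for some i ≥ 1, i.e. 2 | h(i). Then
h(i+1) − 4·h(i) = (-5·2^(i+1) - 2·4^(i+1)) − 4·(-5·2^i - 2·4^i) = (-5)·2^i·(2 − 4) = (10)·2^i. Since 2 | h(i) by the inductive hypothesis, 2 | 4·h(i); and 2 | 10 since 10 = 2·5. Therefore 2 | h(i+1).
By the principle of mathematical induction, the result holds for all t ≥ 1.
Therefore the largest such d is 2.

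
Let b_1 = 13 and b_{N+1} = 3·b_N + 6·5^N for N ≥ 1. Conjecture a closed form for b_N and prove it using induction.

Computing the first terms: b_1 = 13, b_2 = 69, b_3 = 357. This suggests b_N = -2·3^(N - 1) + 3·5^N.
For the base case N = 1: the formula gives 13 = 13 = b_1.
Suppose the result is true for N = i, so b_i = -2·3^(i - 1) + 3·5^i.
Then b_{i+1} = 3·b_i + 6·5^i = 3·(-2·3^(i - 1) + 3·5^i) + 6·5^i = -2·3^i + 3·5^(i + 1) = -2·3^((i+1) - 1) + 3·5^(i+1),
which is the claimed formula at N = i+1.
Hence, by induction on N, the claim holds for every N ≥ 1.

b_N = -2·3^(N - 1) + 3·5^N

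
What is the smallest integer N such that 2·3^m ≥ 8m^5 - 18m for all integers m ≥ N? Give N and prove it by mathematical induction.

N = 13

At m = 12: 1062882 < 1990440, so the inequality fails and N ≥ 13. We prove 2·3^m ≥ 8m^5 - 18m for all m ≥ 13.
For the base case m = 13: 2·3^m = 3188646 and 8m^5 - 18m = 2970110, so 3188646 ≥ 2970110.
For the inductive step, assume it holds for an arbitrary i ≥ 13, so 2·3^i ≥ 8i^5 - 18i.
Then 2·3^(i + 1) = 3·(2·3^i) ≥ 3·(8i^5 - 18i).
Also, for i ≥ 13 we have 3·(8i^5 - 18i) ≥ 8(i+1)^5 - 18(i+1), since 3·(8i^5 - 18i) − (8(i+1)^5 - 18(i+1)) = 16i^5 - 40i^4 - 80i^3 - 80i^2 - 76i + 10, which is nonnegative for all i ≥ 13.
Combining, 2·3^(i + 1) ≥ 8(i+1)^5 - 18(i+1).
Hence, by induction on m, the claim holds for every m ≥ 13.
Hence the smallest such N is 13.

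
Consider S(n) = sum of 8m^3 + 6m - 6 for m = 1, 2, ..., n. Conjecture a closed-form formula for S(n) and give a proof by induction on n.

S(n) = n(2n^3 + 4n^2 + 5n - 3)

We claim S(n) = n(2n^3 + 4n^2 + 5n - 3) for all n ≥ 1.
Base step (n = 1): S(1) = 8, and the closed form gives 8. They agree.
Inductive step: suppose the statement holds for some m ≥ 1, so S(m) = m(2m^3 + 4m^2 + 5m - 3).
Then S(m+1) = S(m) + (6m + 8(m + 1)^3) = (m(2m^3 + 4m^2 + 5m - 3)) + (6m + 8(m + 1)^3).
Simplifying, S(m+1) = (m + 1)(2m^3 + 10m^2 + 19m + 8) = (m+1)(2(m+1)^3 + 4(m+1)^2 + 5(m+1) - 3),
which is the closed form with n = m+1.
This completes the induction.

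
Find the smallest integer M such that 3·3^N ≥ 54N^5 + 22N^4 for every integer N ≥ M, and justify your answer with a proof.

At N = 14: 14348907 < 29887648, so the inequality fails and M ≥ 15. We prove 3·3^N ≥ 54N^5 + 22N^4 for all N ≥ 15.
Base step (N = 15): 3·3^N = 43046721 and 54N^5 + 22N^4 = 42120000, so 43046721 ≥ 42120000.
Suppose the result is true for N = m, so 3·3^m ≥ 54m^5 + 22m^4.
Then 3·3^(m + 1) = 3·(3·3^m) ≥ 3·(54m^5 + 22m^4).
Also, for m ≥ 15 we have 3·(54m^5 + 22m^4) ≥ 54(m+1)^5 + 22(m+1)^4, since 3·(54m^5 + 22m^4) − (54(m+1)^5 + 22(m+1)^4) = 108m^5 - 226m^4 - 628m^3 - 672m^2 - 358m - 76, which is nonnegative for all m ≥ 15.
Combining, 3·3^(m + 1) ≥ 54(m+1)^5 + 22(m+1)^4.
This completes the induction.
Hence the smallest such M is 15.

M = 15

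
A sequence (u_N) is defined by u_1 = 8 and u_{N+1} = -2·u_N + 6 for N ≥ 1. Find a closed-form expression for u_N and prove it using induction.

Computing the first terms: u_1 = 8, u_2 = -10, u_3 = 26. This suggests u_N = -3(-2)^N + 2.
For the base case N = 1: the formula gives 8 = 8 = u_1.
For the inductive step, assume it holds for an arbitrary i ≥ 1, so u_i = -3(-2)^i + 2.
Then u_{i+1} = -2·u_i + 6 = -2·(-3(-2)^i + 2) + 6 = -3(-2)^(i + 1) + 2,
which is the claimed formula at N = i+1.
This completes the induction.

u_N = -3(-2)^N + 2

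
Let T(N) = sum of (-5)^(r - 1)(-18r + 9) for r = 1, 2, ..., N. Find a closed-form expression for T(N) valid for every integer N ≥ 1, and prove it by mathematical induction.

We claim T(N) = (-5)^N(3N - 1) + 1 for all N ≥ 1.
Base case (N = 1): T(1) = -9, and the closed form gives -9. They agree.
Inductive step: suppose the statement holds for some r ≥ 1, so T(r) = (-5)^r(3r - 1) + 1.
Then T(r+1) = T(r) + ((-5)^r(-18r - 9)) = ((-5)^r(3r - 1) + 1) + ((-5)^r(-18r - 9)).
Simplifying, T(r+1) = -15(-5)^r·r - 10(-5)^r + 1 = (-5)^(r+1)(3(r+1) - 1) + 1,
which is the closed form with N = r+1.
By induction, the statement is established for all N ≥ 1.

T(N) = (-5)^N(3N - 1) + 1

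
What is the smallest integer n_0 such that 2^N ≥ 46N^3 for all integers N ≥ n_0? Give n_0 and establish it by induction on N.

At N = 18: 262144 < 268272, so the inequality fails and n_0 ≥ 19. We prove 2^N ≥ 46N^3 for all N ≥ 19.
Base case (N = 19): 2^N = 524288 and 46N^3 = 315514, so 524288 ≥ 315514.
For the inductive step, assume it holds for an arbitrary k ≥ 19, so 2^k ≥ 46k^3.
Then 2^(k + 1) = 2·(2^k) ≥ 2·(46k^3).
Also, for k ≥ 19 we have 2·(46k^3) ≥ 46(k+1)^3, since 2 ≥ (1 + 1/k)^3 for all k ≥ 19.
Combining, 2^(k + 1) ≥ 46(k+1)^3.
This completes the induction.
Hence the smallest such n_0 is 19.

n_0 = 19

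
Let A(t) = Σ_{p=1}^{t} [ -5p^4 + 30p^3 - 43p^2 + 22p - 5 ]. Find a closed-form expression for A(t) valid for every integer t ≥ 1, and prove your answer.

A(t) = -t(t^4 - 5t^3 + t^2 + 3t + 1)

We claim A(t) = -t(t^4 - 5t^3 + t^2 + 3t + 1) for all t ≥ 1.
For the base case t = 1: A(1) = -1, and the closed form gives -1. They agree.
Inductive step: assume the claim holds for t = p, so A(p) = p(-p^4 + 5p^3 - p^2 - 3p - 1).
Then A(p+1) = A(p) + (-5p^4 + 10p^3 + 17p^2 + 6p - 1) = (p(-p^4 + 5p^3 - p^2 - 3p - 1)) + (-5p^4 + 10p^3 + 17p^2 + 6p - 1).
Simplifying, A(p+1) = -(p + 1)(p^4 - p^3 - 8p^2 - 6p + 1) = -(p+1)((p+1)^4 - 5(p+1)^3 + (p+1)^2 + 3(p+1) + 1),
which is the closed form with t = p+1.
Hence, by induction on t, the claim holds for every t ≥ 1.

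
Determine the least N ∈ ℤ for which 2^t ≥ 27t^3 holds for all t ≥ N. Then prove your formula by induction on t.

At t = 17: 131072 < 132651, so the inequality fails and N ≥ 18. We prove 2^t ≥ 27t^3 for all t ≥ 18.
Base case (t = 18): 2^t = 262144 and 27t^3 = 157464, so 262144 ≥ 157464.
Inductive step: suppose the statement holds for some j ≥ 18, so 2^j ≥ 27j^3.
Then 2^(j + 1) = 2·(2^j) ≥ 2·(27j^3).
Also, for j ≥ 18 we have 2·(27j^3) ≥ 27(j+1)^3, since 2 ≥ (1 + 1/j)^3 for all j ≥ 18.
Combining, 2^(j + 1) ≥ 27(j+1)^3.
Hence, by induction on t, the claim holds for every t ≥ 18.
Hence the smallest such N is 18.

N = 18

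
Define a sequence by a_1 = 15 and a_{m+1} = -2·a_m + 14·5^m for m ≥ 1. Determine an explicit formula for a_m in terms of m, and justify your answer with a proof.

a_m = 5(-2)^(m - 1) + 2·5^m

Computing the first terms: a_1 = 15, a_2 = 40, a_3 = 270. This suggests a_m = 5(-2)^(m - 1) + 2·5^m.
For the base case m = 1: the formula gives 15 = 15 = a_1.
Suppose the result is true for m = j, so a_j = 5(-2)^(j - 1) + 2·5^j.
Then a_{j+1} = -2·a_j + 14·5^j = -2·(5(-2)^(j - 1) + 2·5^j) + 14·5^j = 5(-2)^j + 2·5^(j + 1) = 5(-2)^((j+1) - 1) + 2·5^(j+1),
which is the claimed formula at m = j+1.
By induction, the statement is established for all m ≥ 1.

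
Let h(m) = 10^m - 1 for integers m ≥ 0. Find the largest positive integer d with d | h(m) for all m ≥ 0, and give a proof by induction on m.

d = 9

Computing the first values: h(0) = 0 and h(1) = 9; gcd(0, 9) = 9, so d ≤ 9.
We prove 9 | 10^m - 1 for all m ≥ 0 by induction on m.
For the base case m = 0: h(0) = 0 = 9·(0), so 9 | h(0).
Suppose the result is true for m = p, i.e. 9 | h(p). Then
h(p+1) = 10^(p+1) - 1 = 10·(10^p - 1) + 9 = 10·h(p) + 9. The first term is divisible by 9 by the inductive hypothesis, and 9 is divisible by 9. Hence 9 | h(p+1).
Hence, by induction on m, the claim holds for every m ≥ 0.
Therefore the largest such d is 9.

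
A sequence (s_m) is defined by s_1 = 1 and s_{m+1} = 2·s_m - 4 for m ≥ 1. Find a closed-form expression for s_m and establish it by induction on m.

Computing the first terms: s_1 = 1, s_2 = -2, s_3 = -8. This suggests s_m = -3·2^(m - 1) + 4.
Base step (m = 1): the formula gives 1 = 1 = s_1.
For the inductive step, assume it holds for an arbitrary k ≥ 1, so s_k = -3·2^(k - 1) + 4.
Then s_{k+1} = 2·s_k - 4 = 2·(-3·2^(k - 1) + 4) - 4 = -3·2^k + 4 = -3·2^((k+1) - 1) + 4,
which is the claimed formula at m = k+1.
This completes the induction.

s_m = -3·2^(m - 1) + 4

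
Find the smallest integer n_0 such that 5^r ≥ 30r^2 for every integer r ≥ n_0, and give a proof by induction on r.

n_0 = 4

At r = 3: 125 < 270, so the inequality fails and n_0 ≥ 4. We prove 5^r ≥ 30r^2 for all r ≥ 4.
For the base case r = 4: 5^r = 625 and 30r^2 = 480, so 625 ≥ 480.
Inductive step: suppose the statement holds for some p ≥ 4, so 5^p ≥ 30p^2.
Then 5^(p + 1) = 5·(5^p) ≥ 5·(30p^2).
Also, for p ≥ 4 we have 5·(30p^2) ≥ 30(p+1)^2, since 5 ≥ (1 + 1/p)^2 for all p ≥ 4.
Combining, 5^(p + 1) ≥ 30(p+1)^2.
This completes the induction.
Hence the smallest such n_0 is 4.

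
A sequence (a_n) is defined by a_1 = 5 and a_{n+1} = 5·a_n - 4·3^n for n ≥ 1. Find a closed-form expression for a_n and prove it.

Computing the first terms: a_1 = 5, a_2 = 13, a_3 = 29. This suggests a_n = 2·3^n - 5^(n - 1).
For the base case n = 1: the formula gives 5 = 5 = a_1.
Inductive step: assume the claim holds for n = p, so a_p = 2·3^p - 5^(p - 1).
Then a_{p+1} = 5·a_p - 4·3^p = 5·(2·3^p - 5^(p - 1)) - 4·3^p = 2·3^(p + 1) - 5^p = 2·3^(p+1) - 5^((p+1) - 1),
which is the claimed formula at n = p+1.
This completes the induction.

a_n = 2·3^n - 5^(n - 1)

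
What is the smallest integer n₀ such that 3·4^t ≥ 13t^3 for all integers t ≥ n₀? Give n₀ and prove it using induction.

n₀ = 5

At t = 4: 768 < 832, so the inequality fails and n₀ ≥ 5. We prove 3·4^t ≥ 13t^3 for all t ≥ 5.
For the base case t = 5: 3·4^t = 3072 and 13t^3 = 1625, so 3072 ≥ 1625.
Suppose the result is true for t = k, so 3·4^k ≥ 13k^3.
Then 3·4^(k + 1) = 4·(3·4^k) ≥ 4·(13k^3).
Also, for k ≥ 5 we have 4·(13k^3) ≥ 13(k+1)^3, since 4 ≥ (1 + 1/k)^3 for all k ≥ 5.
Combining, 3·4^(k + 1) ≥ 13(k+1)^3.
Hence, by induction on t, the claim holds for every t ≥ 5.
Hence the smallest such n₀ is 5.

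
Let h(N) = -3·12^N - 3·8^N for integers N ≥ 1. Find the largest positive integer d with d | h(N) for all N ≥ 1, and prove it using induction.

d = 12

Computing the first values: h(1) = -60 and h(2) = -624; gcd(-60, -624) = 12, so d ≤ 12.
We prove 12 | -3·12^N - 3·8^N for all N ≥ 1 by induction on N.
When N = 1: h(1) = -60 = 12·(-5), so 12 | h(1).
Inductive step: suppose the statement holds for some p ≥ 1, i.e. 12 | h(p). Then
h(p+1) − 12·h(p) = (-3·12^(p+1) - 3·8^(p+1)) − 12·(-3·12^p - 3·8^p) = (-3)·8^p·(8 − 12) = (12)·8^p. Since 12 | h(p) by the inductive hypothesis, 12 | 12·h(p); and 12 | 12 since 12 = 12·1. Therefore 12 | h(p+1).
This completes the induction.
Therefore the largest such d is 12.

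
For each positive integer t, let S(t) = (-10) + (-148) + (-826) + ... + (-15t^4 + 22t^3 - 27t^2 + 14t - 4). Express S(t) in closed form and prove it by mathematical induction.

We claim S(t) = -t(3t^4 + 2t^3 + 3t^2 + t + 1) for all t ≥ 1.
For the base case t = 1: S(1) = -10, and the closed form gives -10. They agree.
For the inductive step, assume it holds for an arbitrary k ≥ 1, so S(k) = k(-3k^4 - 2k^3 - 3k^2 - k - 1).
Then S(k+1) = S(k) + (-15k^4 - 38k^3 - 51k^2 - 34k - 10) = (k(-3k^4 - 2k^3 - 3k^2 - k - 1)) + (-15k^4 - 38k^3 - 51k^2 - 34k - 10).
Simplifying, S(k+1) = -(k + 1)(3k^4 + 14k^3 + 27k^2 + 25k + 10) = -(k+1)(3(k+1)^4 + 2(k+1)^3 + 3(k+1)^2 + (k+1) + 1),
which is the closed form with t = k+1.
By induction, the statement is established for all t ≥ 1.

S(t) = -t(3t^4 + 2t^3 + 3t^2 + t + 1)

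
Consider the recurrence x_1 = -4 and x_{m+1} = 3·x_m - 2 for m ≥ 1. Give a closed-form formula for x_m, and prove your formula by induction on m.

x_m = -5·3^(m - 1) + 1

Computing the first terms: x_1 = -4, x_2 = -14, x_3 = -44. This suggests x_m = -5·3^(m - 1) + 1.
Base case (m = 1): the formula gives -4 = -4 = x_1.
Inductive step: suppose the statement holds for some k ≥ 1, so x_k = -5·3^(k - 1) + 1.
Then x_{k+1} = 3·x_k - 2 = 3·(-5·3^(k - 1) + 1) - 2 = -5·3^k + 1 = -5·3^((k+1) - 1) + 1,
which is the claimed formula at m = k+1.
By the principle of mathematical induction, the result holds for all m ≥ 1.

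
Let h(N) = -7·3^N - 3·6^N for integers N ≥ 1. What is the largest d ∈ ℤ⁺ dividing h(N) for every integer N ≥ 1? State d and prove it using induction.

Computing the first values: h(1) = -39 and h(2) = -171; gcd(-39, -171) = 3, so d ≤ 3.
We prove 3 | -7·3^N - 3·6^N for all N ≥ 1 by induction on N.
Base case (N = 1): h(1) = -39 = 3·(-13), so 3 | h(1).
Inductive step: assume the claim holds for N = j, i.e. 3 | h(j). Then
h(j+1) − 6·h(j) = (-7·3^(j+1) - 3·6^(j+1)) − 6·(-7·3^j - 3·6^j) = (-7)·3^j·(3 − 6) = (21)·3^j. Since 3 | h(j) by the inductive hypothesis, 3 | 6·h(j); and 3 | 21 since 21 = 3·7. Therefore 3 | h(j+1).
By induction, the statement is established for all N ≥ 1.
Therefore the largest such d is 3.

d = 3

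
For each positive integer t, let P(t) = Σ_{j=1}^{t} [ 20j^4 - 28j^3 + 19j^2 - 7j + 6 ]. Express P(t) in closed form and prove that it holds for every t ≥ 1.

We claim P(t) = t(4t^4 + 3t^3 - t^2 - t + 5) for all t ≥ 1.
For the base case t = 1: P(1) = 10, and the closed form gives 10. They agree.
Suppose the result is true for t = j, so P(j) = j(4j^4 + 3j^3 - j^2 - j + 5).
Then P(j+1) = P(j) + (20j^4 + 52j^3 + 55j^2 + 27j + 10) = (j(4j^4 + 3j^3 - j^2 - j + 5)) + (20j^4 + 52j^3 + 55j^2 + 27j + 10).
Simplifying, P(j+1) = (j + 1)(4j^4 + 19j^3 + 32j^2 + 22j + 10) = (j+1)(4(j+1)^4 + 3(j+1)^3 - (j+1)^2 - (j+1) + 5),
which is the closed form with t = j+1.
This completes the induction.

P(t) = t(4t^4 + 3t^3 - t^2 - t + 5)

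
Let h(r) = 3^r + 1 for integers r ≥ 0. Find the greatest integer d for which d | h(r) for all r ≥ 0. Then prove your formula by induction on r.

d = 2

Computing the first values: h(0) = 2 and h(1) = 4; gcd(2, 4) = 2, so d ≤ 2.
We prove 2 | 3^r + 1 for all r ≥ 0 by induction on r.
For the base case r = 0: h(0) = 2 = 2·(1), so 2 | h(0).
Inductive step: suppose the statement holds for some i ≥ 0, i.e. 2 | h(i). Then
h(i+1) = 3^(i+1) + 1 = 3·(3^i + 1) - 2 = 3·h(i) - 2. The first term is divisible by 2 by the inductive hypothesis, and -2 is divisible by 2. Hence 2 | h(i+1).
Hence, by induction on r, the claim holds for every r ≥ 0.
Therefore the largest such d is 2.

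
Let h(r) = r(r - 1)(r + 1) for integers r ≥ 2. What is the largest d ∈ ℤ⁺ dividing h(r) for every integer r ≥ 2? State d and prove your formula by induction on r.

Computing the first values: h(2) = 6 and h(3) = 24; gcd(6, 24) = 6, so d ≤ 6.
We prove 6 | r(r - 1)(r + 1) for all r ≥ 2 by induction on r.
Base case (r = 2): h(2) = 6 = 6·(1), so 6 | h(2).
Inductive step: suppose the statement holds for some i ≥ 2, i.e. 6 | h(i). Then
h(i+1) − h(i) = i·(i+1)·(i+2) − (i-1)·i·(i+1) = i·(i+1)·[(i+2) − (i-1)] = 3·i·(i+1). The product of 2 consecutive integers is divisible by (2)! = 2, so h(i+1) − h(i) is divisible by 3·2 = 6. By the inductive hypothesis 6 | h(i), hence 6 | h(i+1).
Hence, by induction on r, the claim holds for every r ≥ 2.
Therefore the largest such d is 6.

d = 6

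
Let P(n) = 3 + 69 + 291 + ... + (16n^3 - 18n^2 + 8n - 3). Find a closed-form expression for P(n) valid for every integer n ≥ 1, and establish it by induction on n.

P(n) = n(4n^3 + 2n^2 - n - 2)

We claim P(n) = n(4n^3 + 2n^2 - n - 2) for all n ≥ 1.
When n = 1: P(1) = 3, and the closed form gives 3. They agree.
For the inductive step, assume it holds for an arbitrary r ≥ 1, so P(r) = r(4r^3 + 2r^2 - r - 2).
Then P(r+1) = P(r) + (16r^3 + 30r^2 + 20r + 3) = (r(4r^3 + 2r^2 - r - 2)) + (16r^3 + 30r^2 + 20r + 3).
Simplifying, P(r+1) = (r + 1)(4r^3 + 14r^2 + 15r + 3) = (r+1)(4(r+1)^3 + 2(r+1)^2 - (r+1) - 2),
which is the closed form with n = r+1.
By induction, the statement is established for all n ≥ 1.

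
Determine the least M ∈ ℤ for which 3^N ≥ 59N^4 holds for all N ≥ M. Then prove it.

At N = 13: 1594323 < 1685099, so the inequality fails and M ≥ 14. We prove 3^N ≥ 59N^4 for all N ≥ 14.
For the base case N = 14: 3^N = 4782969 and 59N^4 = 2266544, so 4782969 ≥ 2266544.
Suppose the result is true for N = j, so 3^j ≥ 59j^4.
Then 3^(j + 1) = 3·(3^j) ≥ 3·(59j^4).
Also, for j ≥ 14 we have 3·(59j^4) ≥ 59(j+1)^4, since 3 ≥ (1 + 1/j)^4 for all j ≥ 14.
Combining, 3^(j + 1) ≥ 59(j+1)^4.
This completes the induction.
Hence the smallest such M is 14.

M = 14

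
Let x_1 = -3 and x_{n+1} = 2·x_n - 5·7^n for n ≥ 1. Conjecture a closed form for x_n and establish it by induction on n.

x_n = 2^(n + 1) - 7^n

Computing the first terms: x_1 = -3, x_2 = -41, x_3 = -327. This suggests x_n = 2^(n + 1) - 7^n.
For the base case n = 1: the formula gives -3 = -3 = x_1.
Inductive step: suppose the statement holds for some k ≥ 1, so x_k = 2^(k + 1) - 7^k.
Then x_{k+1} = 2·x_k - 5·7^k = 2·(2^(k + 1) - 7^k) - 5·7^k = 2^(k + 2) - 7^(k + 1) = 2^((k+1) + 1) - 7^(k+1),
which is the claimed formula at n = k+1.
This completes the induction.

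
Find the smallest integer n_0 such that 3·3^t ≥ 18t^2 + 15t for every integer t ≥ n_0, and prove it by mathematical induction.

At t = 4: 243 < 348, so the inequality fails and n_0 ≥ 5. We prove 3·3^t ≥ 18t^2 + 15t for all t ≥ 5.
Base step (t = 5): 3·3^t = 729 and 18t^2 + 15t = 525, so 729 ≥ 525.
Suppose the result is true for t = j, so 3·3^j ≥ 18j^2 + 15j.
Then 3·3^(j + 1) = 3·(3·3^j) ≥ 3·(18j^2 + 15j).
Also, for j ≥ 5 we have 3·(18j^2 + 15j) ≥ 18(j+1)^2 + 15(j+1), since 3·(18j^2 + 15j) − (18(j+1)^2 + 15(j+1)) = 36j^2 - 6j - 33, which is nonnegative for all j ≥ 5.
Combining, 3·3^(j + 1) ≥ 18(j+1)^2 + 15(j+1).
By induction, the statement is established for all t ≥ 5.
Hence the smallest such n_0 is 5.

n_0 = 5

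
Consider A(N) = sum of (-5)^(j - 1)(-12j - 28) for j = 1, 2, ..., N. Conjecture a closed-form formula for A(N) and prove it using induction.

A(N) = (-5)^N(2N + 5) - 5

We claim A(N) = (-5)^N(2N + 5) - 5 for all N ≥ 1.
Base step (N = 1): A(1) = -40, and the closed form gives -40. They agree.
Inductive step: assume the claim holds for N = j, so A(j) = (-5)^j(2j + 5) - 5.
Then A(j+1) = A(j) + ((-5)^j(-12j - 40)) = ((-5)^j(2j + 5) - 5) + ((-5)^j(-12j - 40)).
Simplifying, A(j+1) = -10(-5)^j·j - 35(-5)^j - 5 = (-5)^(j+1)(2(j+1) + 5) - 5,
which is the closed form with N = j+1.
This completes the induction.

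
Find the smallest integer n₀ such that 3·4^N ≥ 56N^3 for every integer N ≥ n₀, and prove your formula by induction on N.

At N = 5: 3072 < 7000, so the inequality fails and n₀ ≥ 6. We prove 3·4^N ≥ 56N^3 for all N ≥ 6.
Base case (N = 6): 3·4^N = 12288 and 56N^3 = 12096, so 12288 ≥ 12096.
For the inductive step, assume it holds for an arbitrary m ≥ 6, so 3·4^m ≥ 56m^3.
Then 3·4^(m + 1) = 4·(3·4^m) ≥ 4·(56m^3).
Also, for m ≥ 6 we have 4·(56m^3) ≥ 56(m+1)^3, since 4 ≥ (1 + 1/m)^3 for all m ≥ 6.
Combining, 3·4^(m + 1) ≥ 56(m+1)^3.
By the principle of mathematical induction, the result holds for all N ≥ 6.
Hence the smallest such n₀ is 6.

n₀ = 6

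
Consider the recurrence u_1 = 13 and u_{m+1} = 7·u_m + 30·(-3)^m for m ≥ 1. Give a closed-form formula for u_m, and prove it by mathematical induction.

u_m = (-3)^(m + 1) + 4·7^(m - 1)

Computing the first terms: u_1 = 13, u_2 = 1, u_3 = 277. This suggests u_m = (-3)^(m + 1) + 4·7^(m - 1).
When m = 1: the formula gives 13 = 13 = u_1.
Inductive step: assume the claim holds for m = p, so u_p = (-3)^(p + 1) + 4·7^(p - 1).
Then u_{p+1} = 7·u_p + 30·(-3)^p = 7·((-3)^(p + 1) + 4·7^(p - 1)) + 30·(-3)^p = (-3)^(p + 2) + 4·7^p = (-3)^((p+1) + 1) + 4·7^((p+1) - 1),
which is the claimed formula at m = p+1.
By induction, the statement is established for all m ≥ 1.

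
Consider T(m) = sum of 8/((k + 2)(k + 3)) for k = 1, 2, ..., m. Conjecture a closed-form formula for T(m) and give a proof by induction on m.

We claim T(m) = 8m/(3(m + 3)) for all m ≥ 1.
When m = 1: T(1) = 2/3, and the closed form gives 2/3. They agree.
For the inductive step, assume it holds for an arbitrary k ≥ 1, so T(k) = 8k/(3(k + 3)).
Then T(k+1) = T(k) + (8/((k + 3)(k + 4))) = (8k/(3(k + 3))) + (8/((k + 3)(k + 4))).
Simplifying, T(k+1) = 8(k + 1)/(3(k + 4)) = 8(k+1)/(3((k+1) + 3)),
which is the closed form with m = k+1.
By the principle of mathematical induction, the result holds for all m ≥ 1.

T(m) = 8m/(3(m + 3))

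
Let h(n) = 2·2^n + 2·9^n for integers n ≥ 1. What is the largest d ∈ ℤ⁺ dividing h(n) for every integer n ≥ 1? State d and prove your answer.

d = 2

Computing the first values: h(1) = 22 and h(2) = 170; gcd(22, 170) = 2, so d ≤ 2.
We prove 2 | 2·2^n + 2·9^n for all n ≥ 1 by induction on n.
When n = 1: h(1) = 22 = 2·(11), so 2 | h(1).
Inductive step: assume the claim holds for n = k, i.e. 2 | h(k). Then
h(k+1) − 9·h(k) = (2·2^(k+1) + 2·9^(k+1)) − 9·(2·2^k + 2·9^k) = (2)·2^k·(2 − 9) = (-14)·2^k. Since 2 | h(k) by the inductive hypothesis, 2 | 9·h(k); and 2 | -14 since -14 = 2·-7. Therefore 2 | h(k+1).
By induction, the statement is established for all n ≥ 1.
Therefore the largest such d is 2.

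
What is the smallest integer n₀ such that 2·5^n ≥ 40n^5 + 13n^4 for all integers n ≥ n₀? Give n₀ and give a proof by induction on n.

n₀ = 9

At n = 8: 781250 < 1363968, so the inequality fails and n₀ ≥ 9. We prove 2·5^n ≥ 40n^5 + 13n^4 for all n ≥ 9.
Base case (n = 9): 2·5^n = 3906250 and 40n^5 + 13n^4 = 2447253, so 3906250 ≥ 2447253.
For the inductive step, assume it holds for an arbitrary j ≥ 9, so 2·5^j ≥ 40j^5 + 13j^4.
Then 2·5^(j + 1) = 5·(2·5^j) ≥ 5·(40j^5 + 13j^4).
Also, for j ≥ 9 we have 5·(40j^5 + 13j^4) ≥ 40(j+1)^5 + 13(j+1)^4, since 5·(40j^5 + 13j^4) − (40(j+1)^5 + 13(j+1)^4) = 160j^5 - 148j^4 - 452j^3 - 478j^2 - 252j - 53, which is nonnegative for all j ≥ 9.
Combining, 2·5^(j + 1) ≥ 40(j+1)^5 + 13(j+1)^4.
By induction, the statement is established for all n ≥ 9.
Hence the smallest such n₀ is 9.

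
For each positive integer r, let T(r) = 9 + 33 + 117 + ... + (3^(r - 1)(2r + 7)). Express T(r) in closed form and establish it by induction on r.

We claim T(r) = 3^r(r + 3) - 3 for all r ≥ 1.
Base case (r = 1): T(1) = 9, and the closed form gives 9. They agree.
Inductive step: assume the claim holds for r = m, so T(m) = 3^m(m + 3) - 3.
Then T(m+1) = T(m) + (3^m(2m + 9)) = (3^m(m + 3) - 3) + (3^m(2m + 9)).
Simplifying, T(m+1) = 3·3^m·m + 12·3^m - 3 = 3^(m+1)((m+1) + 3) - 3,
which is the closed form with r = m+1.
By induction, the statement is established for all r ≥ 1.

T(r) = 3^r(r + 3) - 3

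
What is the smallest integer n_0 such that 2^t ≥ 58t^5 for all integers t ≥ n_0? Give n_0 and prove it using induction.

At t = 30: 1073741824 < 1409400000, so the inequality fails and n_0 ≥ 31. We prove 2^t ≥ 58t^5 for all t ≥ 31.
Base step (t = 31): 2^t = 2147483648 and 58t^5 = 1660490758, so 2147483648 ≥ 1660490758.
For the inductive step, assume it holds for an arbitrary i ≥ 31, so 2^i ≥ 58i^5.
Then 2^(i + 1) = 2·(2^i) ≥ 2·(58i^5).
Also, for i ≥ 31 we have 2·(58i^5) ≥ 58(i+1)^5, since 2 ≥ (1 + 1/i)^5 for all i ≥ 31.
Combining, 2^(i + 1) ≥ 58(i+1)^5.
Hence, by induction on t, the claim holds for every t ≥ 31.
Hence the smallest such n_0 is 31.

n_0 = 31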